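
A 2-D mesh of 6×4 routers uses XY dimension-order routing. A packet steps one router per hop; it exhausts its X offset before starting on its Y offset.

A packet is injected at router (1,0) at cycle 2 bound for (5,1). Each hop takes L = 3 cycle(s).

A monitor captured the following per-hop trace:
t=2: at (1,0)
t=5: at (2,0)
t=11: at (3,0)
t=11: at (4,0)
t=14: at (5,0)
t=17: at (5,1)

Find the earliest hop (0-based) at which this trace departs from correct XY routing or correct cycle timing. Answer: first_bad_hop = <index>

hop 1: step (+1,+0), +3 cyc — ok
hop 2: step (+1,+0), +6 cyc — BAD: Δcyc=6≠L

first_bad_hop = 2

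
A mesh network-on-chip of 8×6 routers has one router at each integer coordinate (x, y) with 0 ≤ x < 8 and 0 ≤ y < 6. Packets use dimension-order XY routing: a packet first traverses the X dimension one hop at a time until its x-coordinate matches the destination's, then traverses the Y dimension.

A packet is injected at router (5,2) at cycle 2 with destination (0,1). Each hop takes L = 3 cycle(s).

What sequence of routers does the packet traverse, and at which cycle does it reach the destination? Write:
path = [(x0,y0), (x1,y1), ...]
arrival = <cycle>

path = [(5,2), (4,2), (3,2), (2,2), (1,2), (0,2), (0,1)]
arrival = 20

hop 0: (5,2) @ cyc 2
hop 1: (4,2) @ cyc 5  [W]
hop 2: (3,2) @ cyc 8  [W]
hop 3: (2,2) @ cyc 11  [W]
hop 4: (1,2) @ cyc 14  [W]
hop 5: (0,2) @ cyc 17  [W]
hop 6: (0,1) @ cyc 20  [S]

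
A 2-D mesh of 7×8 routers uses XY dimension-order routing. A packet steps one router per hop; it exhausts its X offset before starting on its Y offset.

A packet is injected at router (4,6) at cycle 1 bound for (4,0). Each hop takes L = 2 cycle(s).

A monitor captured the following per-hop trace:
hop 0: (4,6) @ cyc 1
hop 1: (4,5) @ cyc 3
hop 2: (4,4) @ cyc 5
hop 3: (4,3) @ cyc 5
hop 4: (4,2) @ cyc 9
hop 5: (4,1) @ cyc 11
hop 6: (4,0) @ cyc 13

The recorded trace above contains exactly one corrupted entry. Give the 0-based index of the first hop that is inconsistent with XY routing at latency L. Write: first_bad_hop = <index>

check 1→ d=(0,-1) cyc+2: ok
check 2→ d=(0,-1) cyc+2: ok
check 3→ d=(0,-1) cyc+0: BAD: Δcyc=0≠L

first_bad_hop = 3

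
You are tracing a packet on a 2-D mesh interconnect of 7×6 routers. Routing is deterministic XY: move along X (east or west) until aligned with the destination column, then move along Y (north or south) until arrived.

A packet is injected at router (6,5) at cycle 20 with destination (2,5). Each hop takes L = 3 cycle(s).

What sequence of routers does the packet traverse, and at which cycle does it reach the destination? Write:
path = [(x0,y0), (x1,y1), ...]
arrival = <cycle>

hop 0: (6,5) @ cyc 20
hop 1: (5,5) @ cyc 23  [W]
hop 2: (4,5) @ cyc 26  [W]
hop 3: (3,5) @ cyc 29  [W]
hop 4: (2,5) @ cyc 32  [W]

path = [(6,5), (5,5), (4,5), (3,5), (2,5)]
arrival = 32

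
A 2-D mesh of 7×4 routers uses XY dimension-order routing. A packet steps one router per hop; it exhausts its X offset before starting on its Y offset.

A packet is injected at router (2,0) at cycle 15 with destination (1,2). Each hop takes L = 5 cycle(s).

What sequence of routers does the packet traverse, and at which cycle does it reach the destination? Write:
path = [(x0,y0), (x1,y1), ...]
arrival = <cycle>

path = [(2,0), (1,0), (1,1), (1,2)]
arrival = 30

[0] x=2 y=0 t=15
[1] x=1 y=0 t=20 →W
[2] x=1 y=1 t=25 →N
[3] x=1 y=2 t=30 →N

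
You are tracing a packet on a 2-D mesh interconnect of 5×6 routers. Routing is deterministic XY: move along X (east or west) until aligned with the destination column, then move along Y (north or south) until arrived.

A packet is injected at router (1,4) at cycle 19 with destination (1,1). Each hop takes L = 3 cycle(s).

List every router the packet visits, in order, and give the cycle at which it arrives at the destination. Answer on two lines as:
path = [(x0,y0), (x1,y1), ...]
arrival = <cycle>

#0 — 1,4 | c19
#1 — 1,3 | c22 | S
#2 — 1,2 | c25 | S
#3 — 1,1 | c28 | S

path = [(1,4), (1,3), (1,2), (1,1)]
arrival = 28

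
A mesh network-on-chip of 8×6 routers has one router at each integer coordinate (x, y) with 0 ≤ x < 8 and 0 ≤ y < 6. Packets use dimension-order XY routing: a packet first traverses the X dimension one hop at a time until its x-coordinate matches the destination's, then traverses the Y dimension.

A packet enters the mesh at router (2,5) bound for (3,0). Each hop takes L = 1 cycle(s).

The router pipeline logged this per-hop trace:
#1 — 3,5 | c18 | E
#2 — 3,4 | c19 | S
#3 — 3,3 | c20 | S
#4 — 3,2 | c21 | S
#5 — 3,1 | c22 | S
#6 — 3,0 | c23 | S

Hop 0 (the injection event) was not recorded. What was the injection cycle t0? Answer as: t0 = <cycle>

Hop 1 reached at cycle 18; hop k is at t0 + k·L.
So t0 = 18 − 1·1 = 17.

t0 = 17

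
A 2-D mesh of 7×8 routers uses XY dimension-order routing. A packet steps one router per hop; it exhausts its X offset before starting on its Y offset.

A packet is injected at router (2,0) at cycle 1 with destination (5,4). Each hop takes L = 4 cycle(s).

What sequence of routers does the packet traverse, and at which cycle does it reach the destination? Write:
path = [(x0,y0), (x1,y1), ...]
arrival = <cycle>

  0. router=(2,0) cycle=1 (inject)
  1. router=(3,0) cycle=5 dir=E
  2. router=(4,0) cycle=9 dir=E
  3. router=(5,0) cycle=13 dir=E
  4. router=(5,1) cycle=17 dir=N
  5. router=(5,2) cycle=21 dir=N
  6. router=(5,3) cycle=25 dir=N
  7. router=(5,4) cycle=29 dir=N

path = [(2,0), (3,0), (4,0), (5,0), (5,1), (5,2), (5,3), (5,4)]
arrival = 29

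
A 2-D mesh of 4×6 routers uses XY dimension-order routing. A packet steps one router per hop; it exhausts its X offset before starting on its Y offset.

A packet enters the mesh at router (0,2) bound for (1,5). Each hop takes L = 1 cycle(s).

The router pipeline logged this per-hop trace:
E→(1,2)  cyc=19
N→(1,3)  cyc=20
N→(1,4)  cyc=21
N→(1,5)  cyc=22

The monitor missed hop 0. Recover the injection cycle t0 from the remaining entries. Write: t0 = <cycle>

The first recorded entry is hop 1 at cycle 19.
So t0 = 19 − 1·1 = 18.

t0 = 18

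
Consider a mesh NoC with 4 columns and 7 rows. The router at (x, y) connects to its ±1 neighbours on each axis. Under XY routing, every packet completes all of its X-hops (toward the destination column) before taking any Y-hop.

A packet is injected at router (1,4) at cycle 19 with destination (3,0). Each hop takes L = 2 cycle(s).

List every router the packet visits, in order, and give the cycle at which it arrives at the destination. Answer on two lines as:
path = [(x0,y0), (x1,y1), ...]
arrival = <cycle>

t=19: at (1,4)
t=21: at (2,4) after E
t=23: at (3,4) after E
t=25: at (3,3) after S
t=27: at (3,2) after S
t=29: at (3,1) after S
t=31: at (3,0) after S

path = [(1,4), (2,4), (3,4), (3,3), (3,2), (3,1), (3,0)]
arrival = 31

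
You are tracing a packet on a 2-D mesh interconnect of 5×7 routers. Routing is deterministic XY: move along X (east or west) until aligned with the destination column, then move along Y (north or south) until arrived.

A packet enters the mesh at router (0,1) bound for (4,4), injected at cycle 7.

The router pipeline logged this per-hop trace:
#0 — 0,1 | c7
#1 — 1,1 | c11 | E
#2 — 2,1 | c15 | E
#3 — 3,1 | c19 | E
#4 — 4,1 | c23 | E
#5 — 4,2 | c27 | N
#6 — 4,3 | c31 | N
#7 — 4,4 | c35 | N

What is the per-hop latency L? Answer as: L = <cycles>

L = 4

cyc[1] − cyc[0] = 11 − 7 = 4.
Each hop adds L, hence L = 4.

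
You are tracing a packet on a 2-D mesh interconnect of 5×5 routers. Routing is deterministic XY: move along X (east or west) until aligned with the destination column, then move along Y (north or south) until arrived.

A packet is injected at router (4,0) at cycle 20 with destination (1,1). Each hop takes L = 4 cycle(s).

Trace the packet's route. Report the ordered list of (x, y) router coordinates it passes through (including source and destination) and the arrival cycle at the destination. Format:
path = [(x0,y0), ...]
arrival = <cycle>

src (4,0)  cyc=20
W→(3,0)  cyc=24
W→(2,0)  cyc=28
W→(1,0)  cyc=32
N→(1,1)  cyc=36

path = [(4,0), (3,0), (2,0), (1,0), (1,1)]
arrival = 36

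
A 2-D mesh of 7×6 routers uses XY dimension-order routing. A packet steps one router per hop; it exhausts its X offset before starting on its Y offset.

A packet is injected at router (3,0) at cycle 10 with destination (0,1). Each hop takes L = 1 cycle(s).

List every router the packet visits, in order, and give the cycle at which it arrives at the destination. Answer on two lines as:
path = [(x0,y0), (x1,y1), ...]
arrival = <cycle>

[0] x=3 y=0 t=10
[1] x=2 y=0 t=11 →W
[2] x=1 y=0 t=12 →W
[3] x=0 y=0 t=13 →W
[4] x=0 y=1 t=14 →N

path = [(3,0), (2,0), (1,0), (0,0), (0,1)]
arrival = 14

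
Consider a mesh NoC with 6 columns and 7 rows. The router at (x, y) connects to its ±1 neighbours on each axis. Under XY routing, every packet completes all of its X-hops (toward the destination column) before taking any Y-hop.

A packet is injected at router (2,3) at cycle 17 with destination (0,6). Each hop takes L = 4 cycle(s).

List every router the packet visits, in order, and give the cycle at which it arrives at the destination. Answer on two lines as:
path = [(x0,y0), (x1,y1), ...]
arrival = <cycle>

  0. router=(2,3) cycle=17 (inject)
  1. router=(1,3) cycle=21 dir=W
  2. router=(0,3) cycle=25 dir=W
  3. router=(0,4) cycle=29 dir=N
  4. router=(0,5) cycle=33 dir=N
  5. router=(0,6) cycle=37 dir=N

path = [(2,3), (1,3), (0,3), (0,4), (0,5), (0,6)]
arrival = 37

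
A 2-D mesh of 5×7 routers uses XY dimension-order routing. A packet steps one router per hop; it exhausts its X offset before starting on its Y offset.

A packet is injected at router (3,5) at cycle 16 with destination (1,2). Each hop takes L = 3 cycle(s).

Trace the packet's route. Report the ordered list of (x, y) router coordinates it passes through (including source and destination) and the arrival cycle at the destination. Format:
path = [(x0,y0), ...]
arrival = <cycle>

src (3,5)  cyc=16
W→(2,5)  cyc=19
W→(1,5)  cyc=22
S→(1,4)  cyc=25
S→(1,3)  cyc=28
S→(1,2)  cyc=31

path = [(3,5), (2,5), (1,5), (1,4), (1,3), (1,2)]
arrival = 31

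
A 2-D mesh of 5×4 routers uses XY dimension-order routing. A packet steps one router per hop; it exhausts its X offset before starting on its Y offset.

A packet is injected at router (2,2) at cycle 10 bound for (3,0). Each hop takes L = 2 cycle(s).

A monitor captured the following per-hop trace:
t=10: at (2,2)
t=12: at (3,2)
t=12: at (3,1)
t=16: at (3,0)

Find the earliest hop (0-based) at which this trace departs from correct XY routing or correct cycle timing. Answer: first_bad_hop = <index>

first_bad_hop = 2

hop 1: step (+1,+0), +2 cyc — ok
hop 2: step (+0,-1), +0 cyc — BAD: Δcyc=0≠L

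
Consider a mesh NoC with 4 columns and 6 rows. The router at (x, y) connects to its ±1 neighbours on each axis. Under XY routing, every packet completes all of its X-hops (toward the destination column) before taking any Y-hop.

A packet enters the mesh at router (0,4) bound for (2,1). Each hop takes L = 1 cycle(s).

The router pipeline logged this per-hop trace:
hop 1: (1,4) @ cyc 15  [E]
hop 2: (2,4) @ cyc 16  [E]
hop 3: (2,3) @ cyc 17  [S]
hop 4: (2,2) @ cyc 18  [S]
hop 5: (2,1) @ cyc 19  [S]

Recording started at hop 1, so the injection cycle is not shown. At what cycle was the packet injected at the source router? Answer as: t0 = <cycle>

t0 = 14

The first recorded entry is hop 1 at cycle 15.
t0 = cyc[1] − L = 15 − 1 = 14.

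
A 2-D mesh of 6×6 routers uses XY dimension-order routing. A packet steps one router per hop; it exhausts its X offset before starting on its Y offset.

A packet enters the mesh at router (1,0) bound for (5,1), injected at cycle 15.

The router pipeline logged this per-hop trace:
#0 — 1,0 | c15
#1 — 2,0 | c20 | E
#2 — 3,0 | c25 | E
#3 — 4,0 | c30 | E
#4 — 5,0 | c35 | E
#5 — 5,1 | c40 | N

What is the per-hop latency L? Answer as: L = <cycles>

L = 5

cyc[1] − cyc[0] = 20 − 15 = 5.
One hop costs L cycles, so L = 5.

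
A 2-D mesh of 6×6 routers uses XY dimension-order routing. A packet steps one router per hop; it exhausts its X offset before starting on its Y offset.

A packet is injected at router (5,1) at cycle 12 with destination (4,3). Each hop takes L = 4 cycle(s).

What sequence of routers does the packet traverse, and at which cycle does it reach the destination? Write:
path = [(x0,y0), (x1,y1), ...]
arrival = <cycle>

path = [(5,1), (4,1), (4,2), (4,3)]
arrival = 24

src (5,1)  cyc=12
W→(4,1)  cyc=16
N→(4,2)  cyc=20
N→(4,3)  cyc=24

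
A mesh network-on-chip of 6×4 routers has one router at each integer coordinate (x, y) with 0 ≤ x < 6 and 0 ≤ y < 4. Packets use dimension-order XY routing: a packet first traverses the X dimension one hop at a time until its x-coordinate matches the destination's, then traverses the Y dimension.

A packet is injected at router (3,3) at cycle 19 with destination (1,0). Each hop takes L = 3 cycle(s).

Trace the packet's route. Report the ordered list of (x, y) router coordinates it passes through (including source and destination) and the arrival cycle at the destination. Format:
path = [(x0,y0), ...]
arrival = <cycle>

path = [(3,3), (2,3), (1,3), (1,2), (1,1), (1,0)]
arrival = 34

hop 0: (3,3) @ cyc 19
hop 1: (2,3) @ cyc 22  [W]
hop 2: (1,3) @ cyc 25  [W]
hop 3: (1,2) @ cyc 28  [S]
hop 4: (1,1) @ cyc 31  [S]
hop 5: (1,0) @ cyc 34  [S]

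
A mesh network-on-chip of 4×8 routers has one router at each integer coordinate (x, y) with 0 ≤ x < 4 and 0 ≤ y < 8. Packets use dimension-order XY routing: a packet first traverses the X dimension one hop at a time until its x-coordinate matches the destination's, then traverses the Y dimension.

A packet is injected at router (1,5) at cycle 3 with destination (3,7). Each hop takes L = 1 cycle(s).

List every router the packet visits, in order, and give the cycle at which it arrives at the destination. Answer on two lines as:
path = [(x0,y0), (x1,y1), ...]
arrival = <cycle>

path = [(1,5), (2,5), (3,5), (3,6), (3,7)]
arrival = 7

hop 0: (1,5) @ cyc 3
hop 1: (2,5) @ cyc 4  [E]
hop 2: (3,5) @ cyc 5  [E]
hop 3: (3,6) @ cyc 6  [N]
hop 4: (3,7) @ cyc 7  [N]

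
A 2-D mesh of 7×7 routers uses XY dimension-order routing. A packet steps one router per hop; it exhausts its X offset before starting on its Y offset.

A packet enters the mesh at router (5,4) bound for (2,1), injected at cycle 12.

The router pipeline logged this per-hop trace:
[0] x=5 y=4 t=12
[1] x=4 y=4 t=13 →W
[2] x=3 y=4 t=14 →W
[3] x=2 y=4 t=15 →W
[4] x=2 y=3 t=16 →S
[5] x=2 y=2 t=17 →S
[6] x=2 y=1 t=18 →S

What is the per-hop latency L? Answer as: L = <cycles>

L = 1

From hop 0 (12) to hop 1 (13): +1 cycles.
That increment is L by definition: L = 1.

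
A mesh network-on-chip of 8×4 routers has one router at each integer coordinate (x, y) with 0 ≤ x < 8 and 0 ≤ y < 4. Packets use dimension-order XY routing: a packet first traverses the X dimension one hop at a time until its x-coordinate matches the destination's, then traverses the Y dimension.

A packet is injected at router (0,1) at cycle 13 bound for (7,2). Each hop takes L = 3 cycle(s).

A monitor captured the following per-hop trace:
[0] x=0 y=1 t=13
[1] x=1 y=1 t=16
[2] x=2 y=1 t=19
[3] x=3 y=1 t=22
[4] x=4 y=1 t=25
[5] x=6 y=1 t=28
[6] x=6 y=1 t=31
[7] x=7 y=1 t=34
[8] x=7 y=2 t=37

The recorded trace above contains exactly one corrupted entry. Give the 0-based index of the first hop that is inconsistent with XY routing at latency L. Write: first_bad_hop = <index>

first_bad_hop = 5

  1: Δx=+1 Δy=+0 Δt=3 [ok]
  2: Δx=+1 Δy=+0 Δt=3 [ok]
  3: Δx=+1 Δy=+0 Δt=3 [ok]
  4: Δx=+1 Δy=+0 Δt=3 [ok]
  5: Δx=+2 Δy=+0 Δt=3 [BAD: non-unit step]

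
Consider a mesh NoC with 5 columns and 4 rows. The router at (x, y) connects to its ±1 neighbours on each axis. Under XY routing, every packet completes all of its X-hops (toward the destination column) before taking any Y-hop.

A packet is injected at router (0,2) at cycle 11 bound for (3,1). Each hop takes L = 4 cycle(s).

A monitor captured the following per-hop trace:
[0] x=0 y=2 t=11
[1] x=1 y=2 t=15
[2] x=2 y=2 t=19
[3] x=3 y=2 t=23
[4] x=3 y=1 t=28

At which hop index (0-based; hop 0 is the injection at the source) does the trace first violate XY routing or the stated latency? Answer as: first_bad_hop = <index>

hop 1: step (+1,+0), +4 cyc — ok
hop 2: step (+1,+0), +4 cyc — ok
hop 3: step (+1,+0), +4 cyc — ok
hop 4: step (+0,-1), +5 cyc — BAD: Δcyc=5≠L

first_bad_hop = 4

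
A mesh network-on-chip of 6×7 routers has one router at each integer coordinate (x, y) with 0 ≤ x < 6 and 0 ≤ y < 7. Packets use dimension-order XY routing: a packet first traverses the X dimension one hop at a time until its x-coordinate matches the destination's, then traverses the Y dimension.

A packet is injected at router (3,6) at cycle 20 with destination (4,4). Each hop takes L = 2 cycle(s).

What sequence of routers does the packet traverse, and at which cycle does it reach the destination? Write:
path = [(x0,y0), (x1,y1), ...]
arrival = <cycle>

[0] x=3 y=6 t=20
[1] x=4 y=6 t=22 →E
[2] x=4 y=5 t=24 →S
[3] x=4 y=4 t=26 →S

path = [(3,6), (4,6), (4,5), (4,4)]
arrival = 26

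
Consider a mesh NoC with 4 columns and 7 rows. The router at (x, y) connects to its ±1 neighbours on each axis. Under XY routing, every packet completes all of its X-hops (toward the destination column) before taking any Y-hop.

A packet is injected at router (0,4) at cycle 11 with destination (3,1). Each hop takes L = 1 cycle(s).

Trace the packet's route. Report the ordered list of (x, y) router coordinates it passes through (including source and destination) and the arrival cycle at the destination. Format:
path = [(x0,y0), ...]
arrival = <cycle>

t=11: at (0,4)
t=12: at (1,4) after E
t=13: at (2,4) after E
t=14: at (3,4) after E
t=15: at (3,3) after S
t=16: at (3,2) after S
t=17: at (3,1) after S

path = [(0,4), (1,4), (2,4), (3,4), (3,3), (3,2), (3,1)]
arrival = 17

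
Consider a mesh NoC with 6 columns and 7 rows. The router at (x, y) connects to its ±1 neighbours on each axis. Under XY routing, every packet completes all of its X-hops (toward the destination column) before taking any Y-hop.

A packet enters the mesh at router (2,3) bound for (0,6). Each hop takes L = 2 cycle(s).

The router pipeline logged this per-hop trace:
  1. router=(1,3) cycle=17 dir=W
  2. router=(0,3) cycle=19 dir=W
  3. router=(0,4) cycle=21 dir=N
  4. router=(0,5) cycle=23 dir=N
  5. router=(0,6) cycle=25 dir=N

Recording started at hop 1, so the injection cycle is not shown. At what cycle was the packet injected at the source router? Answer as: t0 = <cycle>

Hop 1 reached at cycle 17; hop k is at t0 + k·L.
t0 = cyc[1] − L = 17 − 2 = 15.

t0 = 15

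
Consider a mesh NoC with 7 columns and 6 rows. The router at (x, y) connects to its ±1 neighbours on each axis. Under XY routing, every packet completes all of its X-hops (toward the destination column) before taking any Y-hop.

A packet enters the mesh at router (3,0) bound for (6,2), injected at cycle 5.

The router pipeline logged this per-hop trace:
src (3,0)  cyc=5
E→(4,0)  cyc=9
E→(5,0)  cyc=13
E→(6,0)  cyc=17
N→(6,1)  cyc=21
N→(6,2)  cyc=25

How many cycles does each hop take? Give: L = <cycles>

L = 4

From hop 0 (5) to hop 1 (9): +4 cycles.
Each hop adds L, hence L = 4.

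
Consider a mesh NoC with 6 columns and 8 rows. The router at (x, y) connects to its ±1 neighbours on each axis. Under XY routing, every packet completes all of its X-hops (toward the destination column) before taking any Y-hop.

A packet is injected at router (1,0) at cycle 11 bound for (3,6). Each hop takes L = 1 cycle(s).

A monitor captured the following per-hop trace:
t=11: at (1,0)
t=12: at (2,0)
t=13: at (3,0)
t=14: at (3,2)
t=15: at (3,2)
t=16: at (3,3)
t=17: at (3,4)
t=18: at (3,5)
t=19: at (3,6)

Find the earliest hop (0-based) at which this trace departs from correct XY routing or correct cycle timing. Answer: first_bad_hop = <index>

[1] (+1,+0) / 1c ⇒ ok
[2] (+1,+0) / 1c ⇒ ok
[3] (+0,+2) / 1c ⇒ BAD: non-unit step

first_bad_hop = 3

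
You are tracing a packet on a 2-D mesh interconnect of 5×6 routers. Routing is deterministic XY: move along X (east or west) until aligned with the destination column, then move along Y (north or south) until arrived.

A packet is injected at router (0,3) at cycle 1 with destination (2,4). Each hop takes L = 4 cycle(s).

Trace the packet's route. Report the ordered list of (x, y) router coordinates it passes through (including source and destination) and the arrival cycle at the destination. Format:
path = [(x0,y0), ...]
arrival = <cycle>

t=1: at (0,3)
t=5: at (1,3) after E
t=9: at (2,3) after E
t=13: at (2,4) after N

path = [(0,3), (1,3), (2,3), (2,4)]
arrival = 13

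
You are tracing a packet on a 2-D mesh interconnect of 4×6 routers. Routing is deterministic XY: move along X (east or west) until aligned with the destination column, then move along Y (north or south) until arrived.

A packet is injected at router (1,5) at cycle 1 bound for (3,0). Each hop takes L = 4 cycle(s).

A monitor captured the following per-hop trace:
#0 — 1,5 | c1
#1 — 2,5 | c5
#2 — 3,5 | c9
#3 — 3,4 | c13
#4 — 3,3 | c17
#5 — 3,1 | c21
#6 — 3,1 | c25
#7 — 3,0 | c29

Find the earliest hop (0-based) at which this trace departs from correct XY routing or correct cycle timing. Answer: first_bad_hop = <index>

check 1→ d=(1,0) cyc+4: ok
check 2→ d=(1,0) cyc+4: ok
check 3→ d=(0,-1) cyc+4: ok
check 4→ d=(0,-1) cyc+4: ok
check 5→ d=(0,-2) cyc+4: BAD: non-unit step

first_bad_hop = 5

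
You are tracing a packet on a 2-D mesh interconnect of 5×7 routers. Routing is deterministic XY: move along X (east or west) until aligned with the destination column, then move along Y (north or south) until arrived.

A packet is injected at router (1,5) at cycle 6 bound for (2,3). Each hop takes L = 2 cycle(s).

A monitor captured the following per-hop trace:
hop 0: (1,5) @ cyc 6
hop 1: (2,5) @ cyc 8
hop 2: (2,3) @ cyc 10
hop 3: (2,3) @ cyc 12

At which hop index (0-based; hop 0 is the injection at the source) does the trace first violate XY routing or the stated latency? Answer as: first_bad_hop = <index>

first_bad_hop = 2

  1: Δx=+1 Δy=+0 Δt=2 [ok]
  2: Δx=+0 Δy=-2 Δt=2 [BAD: non-unit step]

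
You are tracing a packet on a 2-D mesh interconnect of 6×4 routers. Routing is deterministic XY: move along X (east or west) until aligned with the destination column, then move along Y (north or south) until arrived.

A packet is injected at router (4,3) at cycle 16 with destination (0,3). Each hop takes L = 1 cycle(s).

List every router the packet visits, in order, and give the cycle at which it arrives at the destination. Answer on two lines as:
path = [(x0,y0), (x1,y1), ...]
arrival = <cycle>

t=16: at (4,3)
t=17: at (3,3) after W
t=18: at (2,3) after W
t=19: at (1,3) after W
t=20: at (0,3) after W

path = [(4,3), (3,3), (2,3), (1,3), (0,3)]
arrival = 20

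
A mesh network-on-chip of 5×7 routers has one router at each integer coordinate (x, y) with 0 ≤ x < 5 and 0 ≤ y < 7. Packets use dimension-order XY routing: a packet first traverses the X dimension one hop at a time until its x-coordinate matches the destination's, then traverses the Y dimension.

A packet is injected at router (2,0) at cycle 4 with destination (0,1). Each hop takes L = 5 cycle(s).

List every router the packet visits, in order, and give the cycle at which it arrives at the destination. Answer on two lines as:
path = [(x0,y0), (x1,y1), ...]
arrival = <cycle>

hop 0: (2,0) @ cyc 4
hop 1: (1,0) @ cyc 9  [W]
hop 2: (0,0) @ cyc 14  [W]
hop 3: (0,1) @ cyc 19  [N]

path = [(2,0), (1,0), (0,0), (0,1)]
arrival = 19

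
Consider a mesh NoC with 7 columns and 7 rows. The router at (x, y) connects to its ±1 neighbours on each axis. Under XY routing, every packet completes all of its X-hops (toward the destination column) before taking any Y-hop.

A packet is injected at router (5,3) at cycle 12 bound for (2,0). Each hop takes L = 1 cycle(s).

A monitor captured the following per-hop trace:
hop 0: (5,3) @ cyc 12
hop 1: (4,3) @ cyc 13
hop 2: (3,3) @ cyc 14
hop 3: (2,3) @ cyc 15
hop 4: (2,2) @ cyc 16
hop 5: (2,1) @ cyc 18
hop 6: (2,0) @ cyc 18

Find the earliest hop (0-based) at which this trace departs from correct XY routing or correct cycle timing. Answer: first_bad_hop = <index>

hop 1: step (-1,+0), +1 cyc — ok
hop 2: step (-1,+0), +1 cyc — ok
hop 3: step (-1,+0), +1 cyc — ok
hop 4: step (+0,-1), +1 cyc — ok
hop 5: step (+0,-1), +2 cyc — BAD: Δcyc=2≠L

first_bad_hop = 5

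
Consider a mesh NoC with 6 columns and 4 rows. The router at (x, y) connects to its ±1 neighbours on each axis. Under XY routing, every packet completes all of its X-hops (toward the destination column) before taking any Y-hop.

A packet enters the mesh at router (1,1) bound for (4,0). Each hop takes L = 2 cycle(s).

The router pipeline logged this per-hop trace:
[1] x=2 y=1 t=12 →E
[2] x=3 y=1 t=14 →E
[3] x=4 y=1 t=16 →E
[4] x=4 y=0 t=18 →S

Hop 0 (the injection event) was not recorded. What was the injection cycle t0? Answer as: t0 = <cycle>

t0 = 10

The first recorded entry is hop 1 at cycle 12.
t0 = cyc[1] − L = 12 − 2 = 10.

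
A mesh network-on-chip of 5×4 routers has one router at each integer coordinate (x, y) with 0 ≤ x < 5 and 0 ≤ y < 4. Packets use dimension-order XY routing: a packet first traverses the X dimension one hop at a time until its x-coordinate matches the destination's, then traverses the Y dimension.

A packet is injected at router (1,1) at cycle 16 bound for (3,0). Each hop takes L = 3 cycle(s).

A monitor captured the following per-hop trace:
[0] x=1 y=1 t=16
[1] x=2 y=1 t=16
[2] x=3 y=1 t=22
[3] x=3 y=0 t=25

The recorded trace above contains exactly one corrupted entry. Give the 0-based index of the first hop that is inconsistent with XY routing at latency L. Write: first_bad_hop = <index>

[1] (+1,+0) / 0c ⇒ BAD: Δcyc=0≠L

first_bad_hop = 1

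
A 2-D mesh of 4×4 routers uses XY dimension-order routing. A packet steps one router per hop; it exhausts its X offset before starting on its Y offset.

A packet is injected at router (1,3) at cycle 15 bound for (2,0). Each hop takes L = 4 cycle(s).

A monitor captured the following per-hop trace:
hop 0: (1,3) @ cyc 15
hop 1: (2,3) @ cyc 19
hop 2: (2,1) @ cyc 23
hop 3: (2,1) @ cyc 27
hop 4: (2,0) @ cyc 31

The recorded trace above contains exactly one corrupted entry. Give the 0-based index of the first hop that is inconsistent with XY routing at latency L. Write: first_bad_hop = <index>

hop 1: step (+1,+0), +4 cyc — ok
hop 2: step (+0,-2), +4 cyc — BAD: non-unit step

first_bad_hop = 2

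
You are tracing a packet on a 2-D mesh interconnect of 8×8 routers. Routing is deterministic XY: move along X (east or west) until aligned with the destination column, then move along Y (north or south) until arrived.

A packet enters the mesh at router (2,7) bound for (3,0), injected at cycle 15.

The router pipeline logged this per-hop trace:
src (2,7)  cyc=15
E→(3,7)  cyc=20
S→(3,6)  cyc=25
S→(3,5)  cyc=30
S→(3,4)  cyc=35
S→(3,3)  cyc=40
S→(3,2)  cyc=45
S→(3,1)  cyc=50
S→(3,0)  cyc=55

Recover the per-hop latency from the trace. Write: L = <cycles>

L = 5

Between hops 0 and 1 the cycle counter advances 20 − 15 = 5.
Each hop adds L, hence L = 5.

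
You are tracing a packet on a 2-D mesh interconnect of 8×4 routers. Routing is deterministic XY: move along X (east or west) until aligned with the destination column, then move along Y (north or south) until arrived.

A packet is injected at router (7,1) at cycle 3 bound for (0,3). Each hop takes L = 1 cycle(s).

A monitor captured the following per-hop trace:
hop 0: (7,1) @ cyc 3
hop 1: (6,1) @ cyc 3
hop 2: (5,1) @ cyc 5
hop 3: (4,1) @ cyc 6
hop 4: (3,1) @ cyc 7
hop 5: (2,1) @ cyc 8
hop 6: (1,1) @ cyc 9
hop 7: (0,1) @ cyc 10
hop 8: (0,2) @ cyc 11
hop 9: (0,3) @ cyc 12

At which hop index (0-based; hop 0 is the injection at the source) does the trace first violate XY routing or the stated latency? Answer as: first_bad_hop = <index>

first_bad_hop = 1

check 1→ d=(-1,0) cyc+0: BAD: Δcyc=0≠L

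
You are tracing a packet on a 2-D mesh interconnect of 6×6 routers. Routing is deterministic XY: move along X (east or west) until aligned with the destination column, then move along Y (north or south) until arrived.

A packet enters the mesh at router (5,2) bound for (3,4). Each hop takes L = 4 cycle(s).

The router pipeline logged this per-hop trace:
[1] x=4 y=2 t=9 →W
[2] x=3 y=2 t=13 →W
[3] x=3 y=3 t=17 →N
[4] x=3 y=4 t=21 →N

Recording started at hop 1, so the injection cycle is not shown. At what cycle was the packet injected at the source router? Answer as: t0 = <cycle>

At hop 1 the cycle is 9; in general cyc_k = t0 + kL.
Subtract one hop: t0 = 9 − 4 = 5.

t0 = 5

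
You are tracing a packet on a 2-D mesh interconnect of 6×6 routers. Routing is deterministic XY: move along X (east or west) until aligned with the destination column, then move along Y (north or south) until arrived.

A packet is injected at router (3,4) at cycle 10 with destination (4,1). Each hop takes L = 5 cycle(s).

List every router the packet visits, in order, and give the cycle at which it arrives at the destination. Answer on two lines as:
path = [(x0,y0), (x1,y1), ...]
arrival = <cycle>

hop 0: (3,4) @ cyc 10
hop 1: (4,4) @ cyc 15  [E]
hop 2: (4,3) @ cyc 20  [S]
hop 3: (4,2) @ cyc 25  [S]
hop 4: (4,1) @ cyc 30  [S]

path = [(3,4), (4,4), (4,3), (4,2), (4,1)]
arrival = 30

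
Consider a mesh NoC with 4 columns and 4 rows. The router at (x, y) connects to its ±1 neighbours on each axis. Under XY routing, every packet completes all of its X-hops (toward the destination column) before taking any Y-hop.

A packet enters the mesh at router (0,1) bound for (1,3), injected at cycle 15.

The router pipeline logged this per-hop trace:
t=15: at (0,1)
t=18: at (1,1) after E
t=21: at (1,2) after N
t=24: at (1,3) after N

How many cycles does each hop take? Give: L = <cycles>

L = 3

cyc[1] − cyc[0] = 18 − 15 = 3.
That increment is L by definition: L = 3.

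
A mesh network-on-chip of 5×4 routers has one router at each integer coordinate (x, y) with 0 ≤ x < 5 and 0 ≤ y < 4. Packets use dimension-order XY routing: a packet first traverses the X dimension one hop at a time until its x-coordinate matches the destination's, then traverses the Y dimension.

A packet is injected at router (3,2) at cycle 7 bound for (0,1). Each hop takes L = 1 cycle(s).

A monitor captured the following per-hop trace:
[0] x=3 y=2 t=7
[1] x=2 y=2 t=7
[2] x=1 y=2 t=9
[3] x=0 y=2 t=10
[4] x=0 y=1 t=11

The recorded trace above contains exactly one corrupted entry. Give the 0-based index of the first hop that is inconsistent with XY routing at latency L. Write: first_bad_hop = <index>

check 1→ d=(-1,0) cyc+0: BAD: Δcyc=0≠L

first_bad_hop = 1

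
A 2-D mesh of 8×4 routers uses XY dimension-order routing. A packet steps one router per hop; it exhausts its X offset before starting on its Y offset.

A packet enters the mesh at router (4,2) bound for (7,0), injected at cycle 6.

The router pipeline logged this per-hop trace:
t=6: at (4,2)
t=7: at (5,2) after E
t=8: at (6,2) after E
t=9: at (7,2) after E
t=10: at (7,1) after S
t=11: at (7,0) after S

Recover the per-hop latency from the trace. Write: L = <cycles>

L = 1

Between hops 0 and 1 the cycle counter advances 7 − 6 = 1.
One hop costs L cycles, so L = 1.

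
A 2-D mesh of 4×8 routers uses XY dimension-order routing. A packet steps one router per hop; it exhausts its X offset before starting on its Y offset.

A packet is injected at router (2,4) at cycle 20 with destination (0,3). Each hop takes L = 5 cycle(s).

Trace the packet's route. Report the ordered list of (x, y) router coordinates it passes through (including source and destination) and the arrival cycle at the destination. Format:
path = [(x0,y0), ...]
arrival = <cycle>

t=20: at (2,4)
t=25: at (1,4) after W
t=30: at (0,4) after W
t=35: at (0,3) after S

path = [(2,4), (1,4), (0,4), (0,3)]
arrival = 35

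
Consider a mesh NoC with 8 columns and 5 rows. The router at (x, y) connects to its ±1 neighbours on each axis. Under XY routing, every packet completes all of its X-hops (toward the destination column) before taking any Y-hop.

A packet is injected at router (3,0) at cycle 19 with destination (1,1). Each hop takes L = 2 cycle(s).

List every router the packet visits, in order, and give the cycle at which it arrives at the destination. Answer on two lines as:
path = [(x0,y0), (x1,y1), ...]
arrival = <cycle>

path = [(3,0), (2,0), (1,0), (1,1)]
arrival = 25

t=19: at (3,0)
t=21: at (2,0) after W
t=23: at (1,0) after W
t=25: at (1,1) after N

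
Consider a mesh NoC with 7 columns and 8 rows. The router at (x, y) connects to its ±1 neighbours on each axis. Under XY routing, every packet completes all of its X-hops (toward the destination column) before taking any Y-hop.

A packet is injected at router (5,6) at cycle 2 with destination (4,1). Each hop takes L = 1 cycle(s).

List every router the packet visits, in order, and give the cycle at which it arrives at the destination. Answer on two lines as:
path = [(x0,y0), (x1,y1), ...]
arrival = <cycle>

path = [(5,6), (4,6), (4,5), (4,4), (4,3), (4,2), (4,1)]
arrival = 8

[0] x=5 y=6 t=2
[1] x=4 y=6 t=3 →W
[2] x=4 y=5 t=4 →S
[3] x=4 y=4 t=5 →S
[4] x=4 y=3 t=6 →S
[5] x=4 y=2 t=7 →S
[6] x=4 y=1 t=8 →S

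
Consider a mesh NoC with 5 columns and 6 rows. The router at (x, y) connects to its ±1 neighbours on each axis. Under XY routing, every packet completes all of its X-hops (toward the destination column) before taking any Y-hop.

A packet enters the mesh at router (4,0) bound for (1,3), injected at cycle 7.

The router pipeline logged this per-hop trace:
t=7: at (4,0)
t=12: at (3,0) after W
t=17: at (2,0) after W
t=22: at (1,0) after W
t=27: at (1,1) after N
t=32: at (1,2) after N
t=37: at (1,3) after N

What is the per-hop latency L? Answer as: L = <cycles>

L = 5

Between hops 0 and 1 the cycle counter advances 12 − 7 = 5.
Per-hop latency L = Δcyc = 5.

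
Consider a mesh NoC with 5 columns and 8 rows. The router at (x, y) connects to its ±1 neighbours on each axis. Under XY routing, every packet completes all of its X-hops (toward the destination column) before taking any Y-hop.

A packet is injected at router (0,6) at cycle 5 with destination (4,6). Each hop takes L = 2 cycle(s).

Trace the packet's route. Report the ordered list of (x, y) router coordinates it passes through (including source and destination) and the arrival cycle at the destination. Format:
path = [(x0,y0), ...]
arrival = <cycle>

[0] x=0 y=6 t=5
[1] x=1 y=6 t=7 →E
[2] x=2 y=6 t=9 →E
[3] x=3 y=6 t=11 →E
[4] x=4 y=6 t=13 →E

path = [(0,6), (1,6), (2,6), (3,6), (4,6)]
arrival = 13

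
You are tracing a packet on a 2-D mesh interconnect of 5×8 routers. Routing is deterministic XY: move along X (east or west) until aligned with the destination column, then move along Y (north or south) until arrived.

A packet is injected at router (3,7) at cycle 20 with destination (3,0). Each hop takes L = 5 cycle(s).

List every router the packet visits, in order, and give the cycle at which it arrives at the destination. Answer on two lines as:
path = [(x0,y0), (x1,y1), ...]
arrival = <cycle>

  0. router=(3,7) cycle=20 (inject)
  1. router=(3,6) cycle=25 dir=S
  2. router=(3,5) cycle=30 dir=S
  3. router=(3,4) cycle=35 dir=S
  4. router=(3,3) cycle=40 dir=S
  5. router=(3,2) cycle=45 dir=S
  6. router=(3,1) cycle=50 dir=S
  7. router=(3,0) cycle=55 dir=S

path = [(3,7), (3,6), (3,5), (3,4), (3,3), (3,2), (3,1), (3,0)]
arrival = 55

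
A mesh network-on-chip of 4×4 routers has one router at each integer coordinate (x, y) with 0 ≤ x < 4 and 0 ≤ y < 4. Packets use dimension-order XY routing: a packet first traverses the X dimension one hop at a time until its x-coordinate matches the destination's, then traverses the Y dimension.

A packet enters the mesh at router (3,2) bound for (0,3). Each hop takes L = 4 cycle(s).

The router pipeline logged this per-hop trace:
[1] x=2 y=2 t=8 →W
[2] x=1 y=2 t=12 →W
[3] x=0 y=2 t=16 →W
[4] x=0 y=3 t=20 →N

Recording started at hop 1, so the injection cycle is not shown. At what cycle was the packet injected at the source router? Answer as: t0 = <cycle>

The first recorded entry is hop 1 at cycle 8.
t0 = cyc[1] − L = 8 − 4 = 4.

t0 = 4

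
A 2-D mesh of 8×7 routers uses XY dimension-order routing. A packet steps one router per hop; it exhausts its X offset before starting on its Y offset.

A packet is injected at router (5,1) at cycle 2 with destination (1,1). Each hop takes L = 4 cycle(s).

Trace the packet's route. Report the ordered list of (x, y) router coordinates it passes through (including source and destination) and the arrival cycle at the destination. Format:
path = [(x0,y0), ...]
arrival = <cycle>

hop 0: (5,1) @ cyc 2
hop 1: (4,1) @ cyc 6  [W]
hop 2: (3,1) @ cyc 10  [W]
hop 3: (2,1) @ cyc 14  [W]
hop 4: (1,1) @ cyc 18  [W]

path = [(5,1), (4,1), (3,1), (2,1), (1,1)]
arrival = 18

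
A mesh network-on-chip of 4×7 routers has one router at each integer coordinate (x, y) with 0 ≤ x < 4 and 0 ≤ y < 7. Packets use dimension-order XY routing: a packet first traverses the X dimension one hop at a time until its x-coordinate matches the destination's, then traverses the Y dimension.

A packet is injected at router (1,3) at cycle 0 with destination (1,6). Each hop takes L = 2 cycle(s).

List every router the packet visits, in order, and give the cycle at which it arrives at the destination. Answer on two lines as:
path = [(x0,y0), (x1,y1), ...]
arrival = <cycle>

path = [(1,3), (1,4), (1,5), (1,6)]
arrival = 6

t=0: at (1,3)
t=2: at (1,4) after N
t=4: at (1,5) after N
t=6: at (1,6) after N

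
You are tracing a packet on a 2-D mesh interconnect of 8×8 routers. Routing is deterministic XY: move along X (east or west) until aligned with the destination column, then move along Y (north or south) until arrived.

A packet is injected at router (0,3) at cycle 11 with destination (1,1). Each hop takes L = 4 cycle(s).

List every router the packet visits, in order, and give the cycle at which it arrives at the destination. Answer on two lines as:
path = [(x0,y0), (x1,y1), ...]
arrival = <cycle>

src (0,3)  cyc=11
E→(1,3)  cyc=15
S→(1,2)  cyc=19
S→(1,1)  cyc=23

path = [(0,3), (1,3), (1,2), (1,1)]
arrival = 23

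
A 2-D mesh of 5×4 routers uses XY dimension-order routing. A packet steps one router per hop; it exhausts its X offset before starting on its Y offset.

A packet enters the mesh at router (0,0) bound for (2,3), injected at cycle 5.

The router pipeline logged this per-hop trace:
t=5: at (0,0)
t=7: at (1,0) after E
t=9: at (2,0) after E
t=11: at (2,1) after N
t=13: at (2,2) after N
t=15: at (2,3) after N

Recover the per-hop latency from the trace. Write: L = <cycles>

Between hops 0 and 1 the cycle counter advances 7 − 5 = 2.
Each hop adds L, hence L = 2.

L = 2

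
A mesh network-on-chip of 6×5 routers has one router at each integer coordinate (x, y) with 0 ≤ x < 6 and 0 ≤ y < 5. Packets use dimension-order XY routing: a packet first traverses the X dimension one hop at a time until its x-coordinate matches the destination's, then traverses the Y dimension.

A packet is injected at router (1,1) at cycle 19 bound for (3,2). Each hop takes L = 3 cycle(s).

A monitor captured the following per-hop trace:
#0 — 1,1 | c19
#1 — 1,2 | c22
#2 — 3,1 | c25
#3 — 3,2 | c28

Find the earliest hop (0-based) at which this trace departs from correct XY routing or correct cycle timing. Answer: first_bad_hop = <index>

[1] (+0,+1) / 3c ⇒ BAD: Y-move but x=1≠3

first_bad_hop = 1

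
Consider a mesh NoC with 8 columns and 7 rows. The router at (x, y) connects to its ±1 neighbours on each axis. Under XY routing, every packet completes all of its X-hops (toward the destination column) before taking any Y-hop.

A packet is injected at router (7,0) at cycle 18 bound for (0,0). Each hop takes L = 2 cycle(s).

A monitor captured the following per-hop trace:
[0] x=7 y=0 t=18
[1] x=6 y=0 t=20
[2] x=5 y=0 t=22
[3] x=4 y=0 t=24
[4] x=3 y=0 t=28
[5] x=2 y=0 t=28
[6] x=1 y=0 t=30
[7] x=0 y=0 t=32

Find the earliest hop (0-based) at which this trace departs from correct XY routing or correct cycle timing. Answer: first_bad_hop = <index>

first_bad_hop = 4

hop 1: step (-1,+0), +2 cyc — ok
hop 2: step (-1,+0), +2 cyc — ok
hop 3: step (-1,+0), +2 cyc — ok
hop 4: step (-1,+0), +4 cyc — BAD: Δcyc=4≠L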